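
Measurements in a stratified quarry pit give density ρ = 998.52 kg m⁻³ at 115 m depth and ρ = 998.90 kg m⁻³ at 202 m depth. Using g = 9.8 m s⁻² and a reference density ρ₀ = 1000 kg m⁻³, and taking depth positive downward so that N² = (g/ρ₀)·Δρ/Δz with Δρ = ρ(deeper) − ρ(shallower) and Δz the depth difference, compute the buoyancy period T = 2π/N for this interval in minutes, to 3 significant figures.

16.0 min

Δρ = 998.90 − 998.52 = 0.38 kg m⁻³ over Δz = 202 − 115 = 87 m.
N² = (9.8/1000) × (0.38/87) = 4.2805 × 10⁻⁵ s⁻².
N = √(4.2805 × 10⁻⁵) = 6.5426 × 10⁻³ rad s⁻¹, so T = 2π/N = 960.35 s = 16.006 min ≈ 16.0 min.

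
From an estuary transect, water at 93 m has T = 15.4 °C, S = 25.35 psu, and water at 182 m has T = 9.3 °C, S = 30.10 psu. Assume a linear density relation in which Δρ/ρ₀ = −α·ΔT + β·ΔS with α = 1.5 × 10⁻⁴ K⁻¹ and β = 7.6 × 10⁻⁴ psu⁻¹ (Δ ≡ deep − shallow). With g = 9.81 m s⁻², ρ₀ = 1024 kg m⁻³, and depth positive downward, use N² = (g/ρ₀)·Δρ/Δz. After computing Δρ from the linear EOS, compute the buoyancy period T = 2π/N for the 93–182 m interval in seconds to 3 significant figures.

ΔT = -6.1 K, ΔS = +4.75 psu (deep − shallow).
Δρ/ρ₀ = −αΔT + βΔS = 9.15 × 10⁻⁴ + 3.61 × 10⁻³ = 4.525 × 10⁻³, so Δρ ≈ 4.634 kg m⁻³.
N² = (g/ρ₀)·Δρ/Δz = g·(Δρ/ρ₀)/Δz = 9.81 × 4.525 × 10⁻³ / 89 = 4.9877 × 10⁻⁴ s⁻².
N = √(4.9877 × 10⁻⁴) = 0.022333 rad s⁻¹ → T = 2π/N = 281.34 s ≈ 281 s.

281 s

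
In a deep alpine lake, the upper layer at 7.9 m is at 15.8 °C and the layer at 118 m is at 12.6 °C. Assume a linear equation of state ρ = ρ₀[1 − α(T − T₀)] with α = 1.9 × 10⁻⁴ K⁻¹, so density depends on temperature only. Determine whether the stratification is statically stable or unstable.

ΔT = 12.6 − 15.8 = -3.2 K, so Δρ/ρ₀ = −αΔT = 6.08 × 10⁻⁴.
Δρ/ρ₀ > 0, so Δρ > 0: deeper water is denser → statically stable.

stable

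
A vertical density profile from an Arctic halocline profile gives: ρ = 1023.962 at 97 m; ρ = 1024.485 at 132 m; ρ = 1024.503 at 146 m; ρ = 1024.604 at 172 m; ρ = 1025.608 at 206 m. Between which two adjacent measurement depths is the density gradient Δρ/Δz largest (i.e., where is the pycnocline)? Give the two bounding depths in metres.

Compute the density gradient over each adjacent pair:
  97–132 m: Δρ/Δz = 0.523/35 = 0.015 kg m⁻⁴
  132–146 m: Δρ/Δz = 0.018/14 = 1.3 × 10⁻³ kg m⁻⁴
  146–172 m: Δρ/Δz = 0.101/26 = 3.9 × 10⁻³ kg m⁻⁴
  172–206 m: Δρ/Δz = 1.004/34 = 0.030 kg m⁻⁴
The largest gradient is in the 172–206 m interval — the pycnocline.

172–206 m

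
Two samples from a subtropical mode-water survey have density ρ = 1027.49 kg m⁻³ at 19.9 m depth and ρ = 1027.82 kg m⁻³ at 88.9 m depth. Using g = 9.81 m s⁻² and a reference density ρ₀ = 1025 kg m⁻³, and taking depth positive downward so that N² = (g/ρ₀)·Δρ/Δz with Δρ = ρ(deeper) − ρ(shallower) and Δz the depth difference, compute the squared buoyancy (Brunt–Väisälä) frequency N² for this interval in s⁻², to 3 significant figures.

4.58 × 10⁻⁵ s⁻²

Δρ = 1027.82 − 1027.49 = 0.33 kg m⁻³ over Δz = 88.9 − 19.9 = 69 m.
N² = (9.81/1025) × (0.33/69) = 4.5773 × 10⁻⁵ s⁻² ≈ 4.58 × 10⁻⁵ s⁻².
N² > 0, so the interval is statically stable.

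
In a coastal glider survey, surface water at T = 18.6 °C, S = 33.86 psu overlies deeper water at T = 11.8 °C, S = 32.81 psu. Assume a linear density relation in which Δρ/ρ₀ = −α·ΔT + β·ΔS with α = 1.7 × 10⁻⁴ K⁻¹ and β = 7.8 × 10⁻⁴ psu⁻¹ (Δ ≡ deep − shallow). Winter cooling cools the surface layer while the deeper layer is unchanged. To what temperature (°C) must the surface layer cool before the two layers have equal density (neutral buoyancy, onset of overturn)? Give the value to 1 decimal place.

16.6 °C

Neutral buoyancy requires Δρ = 0, i.e. −α(T_deep − T_surf′) + β(S_deep − S_surf) = 0.
T_surf′ = T_deep − (β/α)·ΔS = 11.8 − (7.8 × 10⁻⁴/1.7 × 10⁻⁴)·(-1.05) = 16.618 °C.
Cooling required: 18.6 − (16.618) = 1.982 °C.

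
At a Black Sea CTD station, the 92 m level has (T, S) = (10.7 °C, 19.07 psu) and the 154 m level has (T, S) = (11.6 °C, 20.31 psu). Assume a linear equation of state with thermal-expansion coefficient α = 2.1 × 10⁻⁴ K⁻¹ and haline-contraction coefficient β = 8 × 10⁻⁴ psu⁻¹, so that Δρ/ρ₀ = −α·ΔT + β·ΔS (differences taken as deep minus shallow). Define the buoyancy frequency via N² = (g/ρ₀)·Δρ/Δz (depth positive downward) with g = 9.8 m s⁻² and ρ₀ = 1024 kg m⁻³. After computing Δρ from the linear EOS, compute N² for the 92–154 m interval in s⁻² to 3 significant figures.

1.27 × 10⁻⁴ s⁻²

ΔT = +0.9 K, ΔS = +1.24 psu (deep − shallow).
Δρ/ρ₀ = −αΔT + βΔS = -1.89 × 10⁻⁴ + 9.92 × 10⁻⁴ = 8.03 × 10⁻⁴, so Δρ ≈ 0.8223 kg m⁻³.
N² = (g/ρ₀)·Δρ/Δz = g·(Δρ/ρ₀)/Δz = 9.8 × 8.03 × 10⁻⁴ / 62 = 1.2693 × 10⁻⁴ s⁻² ≈ 1.27 × 10⁻⁴ s⁻².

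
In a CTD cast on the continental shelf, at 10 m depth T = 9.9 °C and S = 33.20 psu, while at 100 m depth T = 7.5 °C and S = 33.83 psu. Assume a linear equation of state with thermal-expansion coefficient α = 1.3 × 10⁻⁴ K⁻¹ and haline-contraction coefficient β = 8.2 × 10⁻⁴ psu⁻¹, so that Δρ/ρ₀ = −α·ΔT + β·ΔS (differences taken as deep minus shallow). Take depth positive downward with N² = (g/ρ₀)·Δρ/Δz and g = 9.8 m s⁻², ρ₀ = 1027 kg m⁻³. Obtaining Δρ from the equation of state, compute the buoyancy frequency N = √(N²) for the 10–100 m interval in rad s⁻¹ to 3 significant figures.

9.50 × 10⁻³ rad s⁻¹

ΔT = -2.4 K, ΔS = +0.63 psu (deep − shallow).
Δρ/ρ₀ = −αΔT + βΔS = 3.12 × 10⁻⁴ + 5.166 × 10⁻⁴ = 8.286 × 10⁻⁴, so Δρ ≈ 0.8510 kg m⁻³.
N² = (g/ρ₀)·Δρ/Δz = g·(Δρ/ρ₀)/Δz = 9.8 × 8.286 × 10⁻⁴ / 90 = 9.0225 × 10⁻⁵ s⁻².
N = √(9.0225 × 10⁻⁵) = 9.4987 × 10⁻³ rad s⁻¹ ≈ 9.50 × 10⁻³ rad s⁻¹.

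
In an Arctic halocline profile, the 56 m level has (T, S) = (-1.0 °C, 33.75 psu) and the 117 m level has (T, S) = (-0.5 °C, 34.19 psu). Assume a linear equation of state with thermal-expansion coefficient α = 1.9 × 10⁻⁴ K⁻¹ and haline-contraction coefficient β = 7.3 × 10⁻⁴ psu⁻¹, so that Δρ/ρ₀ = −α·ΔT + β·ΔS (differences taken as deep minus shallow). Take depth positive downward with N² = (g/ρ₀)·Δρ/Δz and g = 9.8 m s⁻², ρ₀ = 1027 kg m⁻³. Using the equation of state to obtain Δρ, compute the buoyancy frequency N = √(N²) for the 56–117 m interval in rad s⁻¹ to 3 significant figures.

6.03 × 10⁻³ rad s⁻¹

ΔT = +0.5 K, ΔS = +0.44 psu (deep − shallow).
Δρ/ρ₀ = −αΔT + βΔS = -9.50 × 10⁻⁵ + 3.212 × 10⁻⁴ = 2.262 × 10⁻⁴, so Δρ ≈ 0.2323 kg m⁻³.
N² = (g/ρ₀)·Δρ/Δz = g·(Δρ/ρ₀)/Δz = 9.8 × 2.262 × 10⁻⁴ / 61 = 3.6340 × 10⁻⁵ s⁻².
N = √(3.6340 × 10⁻⁵) = 6.0283 × 10⁻³ rad s⁻¹ ≈ 6.03 × 10⁻³ rad s⁻¹.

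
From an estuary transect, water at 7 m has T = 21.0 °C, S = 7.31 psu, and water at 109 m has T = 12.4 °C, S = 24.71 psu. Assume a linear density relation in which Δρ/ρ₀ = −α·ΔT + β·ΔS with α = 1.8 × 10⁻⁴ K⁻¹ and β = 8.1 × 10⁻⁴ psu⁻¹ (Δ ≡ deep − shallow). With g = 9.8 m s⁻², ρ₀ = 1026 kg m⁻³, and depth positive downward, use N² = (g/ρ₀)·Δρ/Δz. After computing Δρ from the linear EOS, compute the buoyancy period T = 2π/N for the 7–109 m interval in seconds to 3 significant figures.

162 s

ΔT = -8.6 K, ΔS = +17.40 psu (deep − shallow).
Δρ/ρ₀ = −αΔT + βΔS = 1.548 × 10⁻³ + 0.014094 = 0.015642, so Δρ ≈ 16.05 kg m⁻³.
N² = (g/ρ₀)·Δρ/Δz = g·(Δρ/ρ₀)/Δz = 9.8 × 0.015642 / 102 = 1.5029 × 10⁻³ s⁻².
N = √(1.5029 × 10⁻³) = 0.038767 rad s⁻¹ → T = 2π/N = 162.08 s ≈ 162 s.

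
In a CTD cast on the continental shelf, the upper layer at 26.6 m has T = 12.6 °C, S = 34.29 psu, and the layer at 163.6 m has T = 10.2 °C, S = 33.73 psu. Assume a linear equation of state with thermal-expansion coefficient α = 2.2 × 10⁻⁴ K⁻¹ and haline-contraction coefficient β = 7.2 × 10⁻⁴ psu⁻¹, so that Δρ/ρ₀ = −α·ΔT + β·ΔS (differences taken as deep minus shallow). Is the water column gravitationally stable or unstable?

ΔT = 10.2 − 12.6 = -2.4 K and ΔS = 33.73 − 34.29 = -0.56 psu (deep − shallow).
−αΔT = 5.28 × 10⁻⁴; βΔS = -4.032 × 10⁻⁴; sum Δρ/ρ₀ = 1.248 × 10⁻⁴.
Δρ/ρ₀ > 0, so Δρ > 0: deeper water is denser → statically stable.

stable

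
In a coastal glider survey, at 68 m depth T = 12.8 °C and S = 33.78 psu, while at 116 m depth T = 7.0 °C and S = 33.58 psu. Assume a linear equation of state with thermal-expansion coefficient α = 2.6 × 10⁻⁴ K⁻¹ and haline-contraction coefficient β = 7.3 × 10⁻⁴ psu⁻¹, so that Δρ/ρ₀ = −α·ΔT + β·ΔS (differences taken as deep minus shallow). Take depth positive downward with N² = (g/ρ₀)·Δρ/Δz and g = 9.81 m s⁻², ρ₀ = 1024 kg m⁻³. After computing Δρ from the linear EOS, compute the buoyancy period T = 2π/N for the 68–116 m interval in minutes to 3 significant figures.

6.28 min

ΔT = -5.8 K, ΔS = -0.20 psu (deep − shallow).
Δρ/ρ₀ = −αΔT + βΔS = 1.508 × 10⁻³ − 1.46 × 10⁻⁴ = 1.362 × 10⁻³, so Δρ ≈ 1.395 kg m⁻³.
N² = (g/ρ₀)·Δρ/Δz = g·(Δρ/ρ₀)/Δz = 9.81 × 1.362 × 10⁻³ / 48 = 2.7836 × 10⁻⁴ s⁻².
N = √(2.7836 × 10⁻⁴) = 0.016684 rad s⁻¹ → T = 2π/N = 376.60 s = 6.2767 min ≈ 6.28 min.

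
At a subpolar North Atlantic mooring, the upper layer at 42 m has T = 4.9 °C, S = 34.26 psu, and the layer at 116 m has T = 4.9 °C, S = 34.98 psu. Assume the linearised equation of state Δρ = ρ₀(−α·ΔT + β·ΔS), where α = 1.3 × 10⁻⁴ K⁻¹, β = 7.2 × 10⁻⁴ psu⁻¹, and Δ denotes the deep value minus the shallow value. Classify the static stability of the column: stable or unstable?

ΔT = 4.9 − 4.9 = +0.0 K and ΔS = 34.98 − 34.26 = +0.72 psu (deep − shallow).
−αΔT = 0; βΔS = 5.184 × 10⁻⁴; sum Δρ/ρ₀ = 5.184 × 10⁻⁴.
Δρ/ρ₀ > 0, so Δρ > 0: deeper water is denser → statically stable.

stable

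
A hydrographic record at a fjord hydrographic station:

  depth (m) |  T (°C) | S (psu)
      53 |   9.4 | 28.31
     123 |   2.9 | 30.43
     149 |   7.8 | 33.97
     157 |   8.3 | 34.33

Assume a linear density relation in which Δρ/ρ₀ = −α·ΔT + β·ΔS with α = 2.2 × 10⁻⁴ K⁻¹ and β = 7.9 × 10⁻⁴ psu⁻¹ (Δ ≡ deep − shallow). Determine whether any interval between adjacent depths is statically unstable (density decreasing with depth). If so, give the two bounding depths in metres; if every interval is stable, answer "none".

Evaluate Δρ/ρ₀ = −αΔT + βΔS across each adjacent pair:
  53–123 m: −αΔT+βΔS = −(2.2 × 10⁻⁴)(-6.5)+(7.9 × 10⁻⁴)(+2.12) = 3.1 × 10⁻³ → stable
  123–149 m: −αΔT+βΔS = −(2.2 × 10⁻⁴)(+4.9)+(7.9 × 10⁻⁴)(+3.54) = 1.7 × 10⁻³ → stable
  149–157 m: −αΔT+βΔS = −(2.2 × 10⁻⁴)(+0.5)+(7.9 × 10⁻⁴)(+0.36) = 1.7 × 10⁻⁴ → stable
Every interval has Δρ > 0: the column is stably stratified throughout.

none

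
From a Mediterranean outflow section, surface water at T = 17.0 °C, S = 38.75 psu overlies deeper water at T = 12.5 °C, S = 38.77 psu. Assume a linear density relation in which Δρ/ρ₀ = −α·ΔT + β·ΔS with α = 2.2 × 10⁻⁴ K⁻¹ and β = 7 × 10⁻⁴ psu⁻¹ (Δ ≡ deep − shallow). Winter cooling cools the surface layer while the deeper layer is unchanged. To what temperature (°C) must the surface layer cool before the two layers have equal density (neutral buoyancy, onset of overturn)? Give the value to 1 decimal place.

Neutral buoyancy requires Δρ = 0, i.e. −α(T_deep − T_surf′) + β(S_deep − S_surf) = 0.
T_surf′ = T_deep − (β/α)·ΔS = 12.5 − (7 × 10⁻⁴/2.2 × 10⁻⁴)·(+0.02) = 12.436 °C.
Cooling required: 17.0 − (12.436) = 4.564 °C.

12.4 °C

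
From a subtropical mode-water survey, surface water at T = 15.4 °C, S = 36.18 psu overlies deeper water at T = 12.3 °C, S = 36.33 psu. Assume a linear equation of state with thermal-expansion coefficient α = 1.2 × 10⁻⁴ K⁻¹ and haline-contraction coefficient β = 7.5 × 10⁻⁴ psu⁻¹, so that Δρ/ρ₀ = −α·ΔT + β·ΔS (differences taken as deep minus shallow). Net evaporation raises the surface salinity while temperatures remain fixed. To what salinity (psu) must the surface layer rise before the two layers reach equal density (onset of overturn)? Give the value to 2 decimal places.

Neutral buoyancy requires −α(T_deep − T_surf) + β(S_deep − S_surf′) = 0.
S_surf′ = S_deep − (α/β)·ΔT = 36.33 − (1.2 × 10⁻⁴/7.5 × 10⁻⁴)·(-3.1) = 36.8260 psu.
Increase required: 36.8260 − 36.18 = 0.6460 psu.

36.83 psu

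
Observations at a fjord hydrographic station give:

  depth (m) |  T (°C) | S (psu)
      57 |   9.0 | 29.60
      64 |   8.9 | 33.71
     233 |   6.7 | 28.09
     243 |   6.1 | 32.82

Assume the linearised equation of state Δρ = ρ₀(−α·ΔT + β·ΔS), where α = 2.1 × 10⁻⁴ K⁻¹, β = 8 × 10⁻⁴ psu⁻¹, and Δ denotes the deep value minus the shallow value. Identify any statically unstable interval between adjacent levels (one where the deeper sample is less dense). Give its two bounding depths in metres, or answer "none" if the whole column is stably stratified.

Evaluate Δρ/ρ₀ = −αΔT + βΔS across each adjacent pair:
  57–64 m: −αΔT+βΔS = −(2.1 × 10⁻⁴)(-0.1)+(8 × 10⁻⁴)(+4.11) = 3.3 × 10⁻³ → stable
  64–233 m: −αΔT+βΔS = −(2.1 × 10⁻⁴)(-2.2)+(8 × 10⁻⁴)(-5.62) = -4.0 × 10⁻³ → UNSTABLE
  233–243 m: −αΔT+βΔS = −(2.1 × 10⁻⁴)(-0.6)+(8 × 10⁻⁴)(+4.73) = 3.9 × 10⁻³ → stable
The 64–233 m interval has Δρ < 0: lighter water underlies denser water.

64–233 m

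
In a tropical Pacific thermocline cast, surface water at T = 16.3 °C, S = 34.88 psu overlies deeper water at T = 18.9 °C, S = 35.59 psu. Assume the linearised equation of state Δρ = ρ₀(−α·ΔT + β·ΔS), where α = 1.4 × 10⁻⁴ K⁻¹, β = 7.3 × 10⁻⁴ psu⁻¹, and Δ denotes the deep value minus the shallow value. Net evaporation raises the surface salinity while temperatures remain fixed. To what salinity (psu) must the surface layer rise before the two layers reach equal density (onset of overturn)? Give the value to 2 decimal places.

Neutral buoyancy requires −α(T_deep − T_surf) + β(S_deep − S_surf′) = 0.
S_surf′ = S_deep − (α/β)·ΔT = 35.59 − (1.4 × 10⁻⁴/7.3 × 10⁻⁴)·(+2.6) = 35.0914 psu.
Increase required: 35.0914 − 34.88 = 0.2114 psu.

35.09 psu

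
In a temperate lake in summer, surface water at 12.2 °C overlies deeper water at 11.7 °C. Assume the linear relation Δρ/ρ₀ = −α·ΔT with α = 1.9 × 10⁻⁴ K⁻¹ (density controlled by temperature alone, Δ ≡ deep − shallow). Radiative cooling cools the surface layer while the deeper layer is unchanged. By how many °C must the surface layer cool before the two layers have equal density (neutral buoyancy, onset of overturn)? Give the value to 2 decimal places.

With temperature the only control, equal density requires T_surf′ = T_deep.
T_surf′ = 11.7 °C.
Cooling required: 12.2 − 11.7 = 0.50 °C.

0.50 °C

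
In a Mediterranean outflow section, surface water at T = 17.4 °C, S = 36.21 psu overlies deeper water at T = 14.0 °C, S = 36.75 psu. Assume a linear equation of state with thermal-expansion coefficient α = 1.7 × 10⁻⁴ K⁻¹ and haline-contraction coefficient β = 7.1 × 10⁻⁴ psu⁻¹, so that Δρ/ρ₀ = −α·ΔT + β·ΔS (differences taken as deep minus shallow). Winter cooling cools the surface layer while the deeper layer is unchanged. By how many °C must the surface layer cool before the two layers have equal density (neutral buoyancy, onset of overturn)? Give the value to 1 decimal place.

Neutral buoyancy requires Δρ = 0, i.e. −α(T_deep − T_surf′) + β(S_deep − S_surf) = 0.
T_surf′ = T_deep − (β/α)·ΔS = 14.0 − (7.1 × 10⁻⁴/1.7 × 10⁻⁴)·(+0.54) = 11.745 °C.
Cooling required: 17.4 − (11.745) = 5.655 °C.

5.7 °C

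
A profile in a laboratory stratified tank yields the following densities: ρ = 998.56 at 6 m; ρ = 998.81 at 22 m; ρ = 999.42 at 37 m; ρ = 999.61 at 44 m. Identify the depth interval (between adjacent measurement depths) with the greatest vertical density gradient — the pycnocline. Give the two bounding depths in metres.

22–37 m

Compute the density gradient over each adjacent pair:
  6–22 m: Δρ/Δz = 0.25/16 = 0.016 kg m⁻⁴
  22–37 m: Δρ/Δz = 0.61/15 = 0.041 kg m⁻⁴
  37–44 m: Δρ/Δz = 0.19/7 = 0.027 kg m⁻⁴
The largest gradient is in the 22–37 m interval — the pycnocline.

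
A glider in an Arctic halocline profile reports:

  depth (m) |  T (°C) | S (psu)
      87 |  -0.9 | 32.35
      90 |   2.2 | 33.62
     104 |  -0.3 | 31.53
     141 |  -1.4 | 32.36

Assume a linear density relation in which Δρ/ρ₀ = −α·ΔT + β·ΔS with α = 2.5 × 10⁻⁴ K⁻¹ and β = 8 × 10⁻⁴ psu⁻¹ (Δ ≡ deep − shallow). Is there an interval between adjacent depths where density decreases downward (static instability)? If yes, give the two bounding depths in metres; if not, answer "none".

Evaluate Δρ/ρ₀ = −αΔT + βΔS across each adjacent pair:
  87–90 m: −αΔT+βΔS = −(2.5 × 10⁻⁴)(+3.1)+(8 × 10⁻⁴)(+1.27) = 2.4 × 10⁻⁴ → stable
  90–104 m: −αΔT+βΔS = −(2.5 × 10⁻⁴)(-2.5)+(8 × 10⁻⁴)(-2.09) = -1.0 × 10⁻³ → UNSTABLE
  104–141 m: −αΔT+βΔS = −(2.5 × 10⁻⁴)(-1.1)+(8 × 10⁻⁴)(+0.83) = 9.4 × 10⁻⁴ → stable
The 90–104 m interval has Δρ < 0: lighter water underlies denser water.

90–104 m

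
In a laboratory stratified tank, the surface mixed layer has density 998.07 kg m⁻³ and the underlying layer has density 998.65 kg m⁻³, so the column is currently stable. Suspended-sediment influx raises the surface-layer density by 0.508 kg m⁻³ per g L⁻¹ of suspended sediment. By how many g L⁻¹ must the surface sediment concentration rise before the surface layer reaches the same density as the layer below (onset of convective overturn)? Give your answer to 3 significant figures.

Density deficit of the surface layer: 998.65 − 998.07 = 0.58 kg m⁻³.
Required change = 0.58 / 0.508 = 1.14 g L⁻¹.

1.14 g L⁻¹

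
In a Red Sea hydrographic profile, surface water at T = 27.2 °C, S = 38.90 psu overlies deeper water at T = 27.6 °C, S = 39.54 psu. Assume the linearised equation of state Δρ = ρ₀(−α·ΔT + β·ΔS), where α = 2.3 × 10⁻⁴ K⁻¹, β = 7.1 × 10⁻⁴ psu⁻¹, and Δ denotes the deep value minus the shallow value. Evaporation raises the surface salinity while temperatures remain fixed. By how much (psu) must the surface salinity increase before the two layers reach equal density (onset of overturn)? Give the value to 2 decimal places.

0.51 psu

Neutral buoyancy requires −α(T_deep − T_surf) + β(S_deep − S_surf′) = 0.
S_surf′ = S_deep − (α/β)·ΔT = 39.54 − (2.3 × 10⁻⁴/7.1 × 10⁻⁴)·(+0.4) = 39.4104 psu.
Increase required: 39.4104 − 38.90 = 0.5104 psu.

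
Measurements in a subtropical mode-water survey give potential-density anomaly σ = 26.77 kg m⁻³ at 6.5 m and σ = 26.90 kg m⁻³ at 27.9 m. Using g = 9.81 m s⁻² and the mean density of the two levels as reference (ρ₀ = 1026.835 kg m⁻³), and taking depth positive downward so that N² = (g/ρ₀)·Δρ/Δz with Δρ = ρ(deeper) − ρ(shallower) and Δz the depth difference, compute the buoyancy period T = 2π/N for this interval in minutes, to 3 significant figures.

13.7 min

Δρ = 1026.90 − 1026.77 = 0.13 kg m⁻³ over Δz = 27.9 − 6.5 = 21.4 m.
N² = (9.81/1026.835) × (0.13/21.4) = 5.8036 × 10⁻⁵ s⁻².
N = √(5.8036 × 10⁻⁵) = 7.6181 × 10⁻³ rad s⁻¹, so T = 2π/N = 824.77 s = 13.746 min ≈ 13.7 min.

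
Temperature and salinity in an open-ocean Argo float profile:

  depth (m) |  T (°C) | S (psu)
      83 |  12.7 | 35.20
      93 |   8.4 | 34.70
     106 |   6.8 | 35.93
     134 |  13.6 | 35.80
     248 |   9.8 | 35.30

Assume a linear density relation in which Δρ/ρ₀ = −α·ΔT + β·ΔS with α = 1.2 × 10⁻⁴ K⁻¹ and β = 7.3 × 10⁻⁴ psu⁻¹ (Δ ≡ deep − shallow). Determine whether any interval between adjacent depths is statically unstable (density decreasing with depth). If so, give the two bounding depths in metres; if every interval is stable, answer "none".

106–134 m

Evaluate Δρ/ρ₀ = −αΔT + βΔS across each adjacent pair:
  83–93 m: −αΔT+βΔS = −(1.2 × 10⁻⁴)(-4.3)+(7.3 × 10⁻⁴)(-0.50) = 1.5 × 10⁻⁴ → stable
  93–106 m: −αΔT+βΔS = −(1.2 × 10⁻⁴)(-1.6)+(7.3 × 10⁻⁴)(+1.23) = 1.1 × 10⁻³ → stable
  106–134 m: −αΔT+βΔS = −(1.2 × 10⁻⁴)(+6.8)+(7.3 × 10⁻⁴)(-0.13) = -9.1 × 10⁻⁴ → UNSTABLE
  134–248 m: −αΔT+βΔS = −(1.2 × 10⁻⁴)(-3.8)+(7.3 × 10⁻⁴)(-0.50) = 9.1 × 10⁻⁵ → stable
The 106–134 m interval has Δρ < 0: lighter water underlies denser water.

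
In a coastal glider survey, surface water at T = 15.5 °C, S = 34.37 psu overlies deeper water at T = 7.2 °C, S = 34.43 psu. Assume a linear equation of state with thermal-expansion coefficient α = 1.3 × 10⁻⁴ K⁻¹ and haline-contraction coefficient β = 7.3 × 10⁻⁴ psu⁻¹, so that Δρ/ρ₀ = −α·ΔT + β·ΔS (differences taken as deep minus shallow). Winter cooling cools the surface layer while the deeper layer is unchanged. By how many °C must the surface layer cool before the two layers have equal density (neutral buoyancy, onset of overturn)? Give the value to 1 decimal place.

8.6 °C

Neutral buoyancy requires Δρ = 0, i.e. −α(T_deep − T_surf′) + β(S_deep − S_surf) = 0.
T_surf′ = T_deep − (β/α)·ΔS = 7.2 − (7.3 × 10⁻⁴/1.3 × 10⁻⁴)·(+0.06) = 6.863 °C.
Cooling required: 15.5 − (6.863) = 8.637 °C.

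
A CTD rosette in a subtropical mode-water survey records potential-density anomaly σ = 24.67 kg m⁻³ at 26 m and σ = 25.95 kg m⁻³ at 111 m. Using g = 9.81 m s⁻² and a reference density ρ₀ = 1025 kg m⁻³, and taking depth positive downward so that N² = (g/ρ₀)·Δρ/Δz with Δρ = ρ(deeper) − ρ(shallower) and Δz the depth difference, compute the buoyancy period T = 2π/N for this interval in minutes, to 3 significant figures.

8.72 min

Δρ = 1025.95 − 1024.67 = 1.28 kg m⁻³ over Δz = 111 − 26 = 85 m.
N² = (9.81/1025) × (1.28/85) = 1.4412 × 10⁻⁴ s⁻².
N = √(1.4412 × 10⁻⁴) = 0.012005 rad s⁻¹, so T = 2π/N = 523.38 s = 8.7230 min ≈ 8.72 min.
A positive N² confirms static stability across the interval.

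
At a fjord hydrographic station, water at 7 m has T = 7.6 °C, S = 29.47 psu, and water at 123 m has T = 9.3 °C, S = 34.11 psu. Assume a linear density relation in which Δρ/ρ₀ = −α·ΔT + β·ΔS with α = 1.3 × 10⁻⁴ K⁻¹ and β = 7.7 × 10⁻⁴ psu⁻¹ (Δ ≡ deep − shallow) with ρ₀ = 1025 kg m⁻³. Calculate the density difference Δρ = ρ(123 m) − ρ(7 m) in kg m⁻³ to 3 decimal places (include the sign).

+3.436 kg m⁻³

ΔT = +1.7 K, ΔS = +4.64 psu (deep − shallow).
Δρ/ρ₀ = −(1.3 × 10⁻⁴)(+1.7) + (7.7 × 10⁻⁴)(+4.64) = 3.3518 × 10⁻³.
Δρ = 1025 × (3.3518 × 10⁻³) = +3.436 kg m⁻³.
Positive Δρ: denser below, stable.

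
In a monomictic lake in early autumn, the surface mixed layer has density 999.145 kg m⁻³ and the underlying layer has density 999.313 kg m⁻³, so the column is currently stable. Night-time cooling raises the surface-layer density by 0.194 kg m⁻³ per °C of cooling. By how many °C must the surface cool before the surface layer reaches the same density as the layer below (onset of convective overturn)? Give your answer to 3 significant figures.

0.866 °C

Density deficit of the surface layer: 999.313 − 999.145 = 0.168 kg m⁻³.
Required change = 0.168 / 0.194 = 0.866 °C.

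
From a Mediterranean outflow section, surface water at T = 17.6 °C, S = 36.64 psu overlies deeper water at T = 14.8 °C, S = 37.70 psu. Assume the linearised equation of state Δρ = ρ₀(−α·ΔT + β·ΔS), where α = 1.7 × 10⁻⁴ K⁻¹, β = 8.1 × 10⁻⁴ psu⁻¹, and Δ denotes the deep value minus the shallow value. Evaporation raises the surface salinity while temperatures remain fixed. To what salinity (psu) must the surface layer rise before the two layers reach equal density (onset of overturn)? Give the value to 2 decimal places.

Neutral buoyancy requires −α(T_deep − T_surf) + β(S_deep − S_surf′) = 0.
S_surf′ = S_deep − (α/β)·ΔT = 37.70 − (1.7 × 10⁻⁴/8.1 × 10⁻⁴)·(-2.8) = 38.2877 psu.
Increase required: 38.2877 − 36.64 = 1.6477 psu.

38.29 psu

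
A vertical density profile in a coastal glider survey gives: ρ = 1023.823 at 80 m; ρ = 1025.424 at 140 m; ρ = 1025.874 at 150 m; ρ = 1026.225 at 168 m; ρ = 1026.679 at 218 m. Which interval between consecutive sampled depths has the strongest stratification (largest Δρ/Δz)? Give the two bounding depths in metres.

140–150 m

Compute the density gradient over each adjacent pair:
  80–140 m: Δρ/Δz = 1.601/60 = 0.027 kg m⁻⁴
  140–150 m: Δρ/Δz = 0.450/10 = 0.045 kg m⁻⁴
  150–168 m: Δρ/Δz = 0.351/18 = 0.019 kg m⁻⁴
  168–218 m: Δρ/Δz = 0.454/50 = 9.1 × 10⁻³ kg m⁻⁴
The largest gradient is in the 140–150 m interval — the pycnocline.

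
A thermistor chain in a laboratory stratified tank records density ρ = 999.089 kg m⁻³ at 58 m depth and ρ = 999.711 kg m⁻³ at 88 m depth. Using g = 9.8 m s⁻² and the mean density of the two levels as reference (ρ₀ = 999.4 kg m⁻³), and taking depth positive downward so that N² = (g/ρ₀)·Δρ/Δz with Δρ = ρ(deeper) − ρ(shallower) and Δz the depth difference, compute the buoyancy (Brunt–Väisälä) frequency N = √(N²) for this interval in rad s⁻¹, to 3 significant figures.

0.0143 rad s⁻¹

Δρ = 999.711 − 999.089 = 0.622 kg m⁻³ over Δz = 88 − 58 = 30 m.
N² = (9.8/999.4) × (0.622/30) = 2.0331 × 10⁻⁴ s⁻².
N = √(2.0331 × 10⁻⁴) = 0.014259 rad s⁻¹ ≈ 0.0143 rad s⁻¹.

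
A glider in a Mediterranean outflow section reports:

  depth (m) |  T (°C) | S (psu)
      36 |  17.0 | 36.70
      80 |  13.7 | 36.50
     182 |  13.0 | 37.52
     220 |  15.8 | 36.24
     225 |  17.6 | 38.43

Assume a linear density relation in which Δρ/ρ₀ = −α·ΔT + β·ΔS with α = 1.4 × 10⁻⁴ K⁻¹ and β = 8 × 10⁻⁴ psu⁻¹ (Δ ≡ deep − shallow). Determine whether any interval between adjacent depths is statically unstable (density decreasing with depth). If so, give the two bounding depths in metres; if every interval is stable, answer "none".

Evaluate Δρ/ρ₀ = −αΔT + βΔS across each adjacent pair:
  36–80 m: −αΔT+βΔS = −(1.4 × 10⁻⁴)(-3.3)+(8 × 10⁻⁴)(-0.20) = 3.0 × 10⁻⁴ → stable
  80–182 m: −αΔT+βΔS = −(1.4 × 10⁻⁴)(-0.7)+(8 × 10⁻⁴)(+1.02) = 9.1 × 10⁻⁴ → stable
  182–220 m: −αΔT+βΔS = −(1.4 × 10⁻⁴)(+2.8)+(8 × 10⁻⁴)(-1.28) = -1.4 × 10⁻³ → UNSTABLE
  220–225 m: −αΔT+βΔS = −(1.4 × 10⁻⁴)(+1.8)+(8 × 10⁻⁴)(+2.19) = 1.5 × 10⁻³ → stable
The 182–220 m interval has Δρ < 0: lighter water underlies denser water.

182–220 m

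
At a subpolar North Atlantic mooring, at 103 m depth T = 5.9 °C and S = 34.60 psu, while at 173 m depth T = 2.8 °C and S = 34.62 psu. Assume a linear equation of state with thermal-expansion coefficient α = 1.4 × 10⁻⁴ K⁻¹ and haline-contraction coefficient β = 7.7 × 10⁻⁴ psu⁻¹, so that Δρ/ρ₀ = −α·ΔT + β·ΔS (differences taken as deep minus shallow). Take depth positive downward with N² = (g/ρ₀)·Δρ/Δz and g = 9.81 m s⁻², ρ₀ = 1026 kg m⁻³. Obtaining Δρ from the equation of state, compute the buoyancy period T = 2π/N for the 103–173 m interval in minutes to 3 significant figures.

13.2 min

ΔT = -3.1 K, ΔS = +0.02 psu (deep − shallow).
Δρ/ρ₀ = −αΔT + βΔS = 4.34 × 10⁻⁴ + 1.54 × 10⁻⁵ = 4.494 × 10⁻⁴, so Δρ ≈ 0.4611 kg m⁻³.
N² = (g/ρ₀)·Δρ/Δz = g·(Δρ/ρ₀)/Δz = 9.81 × 4.494 × 10⁻⁴ / 70 = 6.2980 × 10⁻⁵ s⁻².
N = √(6.2980 × 10⁻⁵) = 7.9360 × 10⁻³ rad s⁻¹ → T = 2π/N = 791.73 s = 13.196 min ≈ 13.2 min.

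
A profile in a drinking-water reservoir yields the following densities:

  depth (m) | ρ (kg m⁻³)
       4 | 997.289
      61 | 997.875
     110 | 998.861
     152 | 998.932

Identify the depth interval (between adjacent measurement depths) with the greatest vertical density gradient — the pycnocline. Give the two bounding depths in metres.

61–110 m

Compute the density gradient over each adjacent pair:
  4–61 m: Δρ/Δz = 0.586/57 = 0.010 kg m⁻⁴
  61–110 m: Δρ/Δz = 0.986/49 = 0.020 kg m⁻⁴
  110–152 m: Δρ/Δz = 0.071/42 = 1.7 × 10⁻³ kg m⁻⁴
The largest gradient is in the 61–110 m interval — the pycnocline.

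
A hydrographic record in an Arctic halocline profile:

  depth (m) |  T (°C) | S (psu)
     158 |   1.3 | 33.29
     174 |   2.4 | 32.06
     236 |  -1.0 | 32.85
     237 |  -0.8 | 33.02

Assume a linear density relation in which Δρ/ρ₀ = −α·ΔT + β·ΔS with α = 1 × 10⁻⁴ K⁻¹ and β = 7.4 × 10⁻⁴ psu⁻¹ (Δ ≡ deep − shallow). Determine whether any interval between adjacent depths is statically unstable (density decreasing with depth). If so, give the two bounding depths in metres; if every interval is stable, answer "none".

158–174 m

Evaluate Δρ/ρ₀ = −αΔT + βΔS across each adjacent pair:
  158–174 m: −αΔT+βΔS = −(1 × 10⁻⁴)(+1.1)+(7.4 × 10⁻⁴)(-1.23) = -1.0 × 10⁻³ → UNSTABLE
  174–236 m: −αΔT+βΔS = −(1 × 10⁻⁴)(-3.4)+(7.4 × 10⁻⁴)(+0.79) = 9.2 × 10⁻⁴ → stable
  236–237 m: −αΔT+βΔS = −(1 × 10⁻⁴)(+0.2)+(7.4 × 10⁻⁴)(+0.17) = 1.1 × 10⁻⁴ → stable
The 158–174 m interval has Δρ < 0: lighter water underlies denser water.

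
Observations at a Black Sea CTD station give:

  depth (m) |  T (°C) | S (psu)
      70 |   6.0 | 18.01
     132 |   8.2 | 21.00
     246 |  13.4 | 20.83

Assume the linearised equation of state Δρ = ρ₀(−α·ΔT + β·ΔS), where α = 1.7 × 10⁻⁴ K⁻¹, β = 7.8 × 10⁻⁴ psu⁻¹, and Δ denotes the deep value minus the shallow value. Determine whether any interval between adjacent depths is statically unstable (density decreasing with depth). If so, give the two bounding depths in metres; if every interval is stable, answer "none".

132–246 m

Evaluate Δρ/ρ₀ = −αΔT + βΔS across each adjacent pair:
  70–132 m: −αΔT+βΔS = −(1.7 × 10⁻⁴)(+2.2)+(7.8 × 10⁻⁴)(+2.99) = 2.0 × 10⁻³ → stable
  132–246 m: −αΔT+βΔS = −(1.7 × 10⁻⁴)(+5.2)+(7.8 × 10⁻⁴)(-0.17) = -1.0 × 10⁻³ → UNSTABLE
The 132–246 m interval has Δρ < 0: lighter water underlies denser water.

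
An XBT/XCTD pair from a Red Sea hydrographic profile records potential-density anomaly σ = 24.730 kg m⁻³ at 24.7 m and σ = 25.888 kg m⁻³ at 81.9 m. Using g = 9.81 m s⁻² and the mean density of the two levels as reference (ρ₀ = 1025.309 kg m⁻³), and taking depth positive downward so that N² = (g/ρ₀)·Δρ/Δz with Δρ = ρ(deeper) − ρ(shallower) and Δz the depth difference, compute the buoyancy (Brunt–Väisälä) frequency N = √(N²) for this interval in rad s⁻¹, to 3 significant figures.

Δρ = 1025.888 − 1024.730 = 1.158 kg m⁻³ over Δz = 81.9 − 24.7 = 57.2 m.
N² = (9.81/1025.309) × (1.158/57.2) = 1.9370 × 10⁻⁴ s⁻².
N = √(1.9370 × 10⁻⁴) = 0.013918 rad s⁻¹ ≈ 0.0139 rad s⁻¹.

0.0139 rad s⁻¹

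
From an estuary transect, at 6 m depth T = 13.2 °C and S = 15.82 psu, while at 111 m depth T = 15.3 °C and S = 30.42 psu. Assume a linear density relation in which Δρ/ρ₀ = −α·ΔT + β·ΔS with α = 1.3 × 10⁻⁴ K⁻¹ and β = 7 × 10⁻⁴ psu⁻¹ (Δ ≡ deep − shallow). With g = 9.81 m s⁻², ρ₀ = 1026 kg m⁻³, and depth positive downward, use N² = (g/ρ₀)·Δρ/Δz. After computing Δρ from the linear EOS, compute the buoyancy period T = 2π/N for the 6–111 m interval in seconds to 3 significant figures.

206 s

ΔT = +2.1 K, ΔS = +14.60 psu (deep − shallow).
Δρ/ρ₀ = −αΔT + βΔS = -2.73 × 10⁻⁴ + 0.01022 = 9.947 × 10⁻³, so Δρ ≈ 10.21 kg m⁻³.
N² = (g/ρ₀)·Δρ/Δz = g·(Δρ/ρ₀)/Δz = 9.81 × 9.947 × 10⁻³ / 105 = 9.2933 × 10⁻⁴ s⁻².
N = √(9.2933 × 10⁻⁴) = 0.030485 rad s⁻¹ → T = 2π/N = 206.11 s ≈ 206 s.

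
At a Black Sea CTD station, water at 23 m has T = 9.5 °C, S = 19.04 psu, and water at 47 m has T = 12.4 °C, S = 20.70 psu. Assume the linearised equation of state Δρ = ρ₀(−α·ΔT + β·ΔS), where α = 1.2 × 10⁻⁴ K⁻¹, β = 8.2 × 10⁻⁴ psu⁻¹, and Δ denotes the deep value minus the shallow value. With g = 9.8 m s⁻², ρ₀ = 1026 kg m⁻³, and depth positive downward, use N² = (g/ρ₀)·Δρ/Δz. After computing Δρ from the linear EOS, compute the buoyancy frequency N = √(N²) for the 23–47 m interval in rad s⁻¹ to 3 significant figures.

ΔT = +2.9 K, ΔS = +1.66 psu (deep − shallow).
Δρ/ρ₀ = −αΔT + βΔS = -3.48 × 10⁻⁴ + 1.3612 × 10⁻³ = 1.0132 × 10⁻³, so Δρ ≈ 1.040 kg m⁻³.
N² = (g/ρ₀)·Δρ/Δz = g·(Δρ/ρ₀)/Δz = 9.8 × 1.0132 × 10⁻³ / 24 = 4.1372 × 10⁻⁴ s⁻².
N = √(4.1372 × 10⁻⁴) = 0.020340 rad s⁻¹ ≈ 0.0203 rad s⁻¹.

0.0203 rad s⁻¹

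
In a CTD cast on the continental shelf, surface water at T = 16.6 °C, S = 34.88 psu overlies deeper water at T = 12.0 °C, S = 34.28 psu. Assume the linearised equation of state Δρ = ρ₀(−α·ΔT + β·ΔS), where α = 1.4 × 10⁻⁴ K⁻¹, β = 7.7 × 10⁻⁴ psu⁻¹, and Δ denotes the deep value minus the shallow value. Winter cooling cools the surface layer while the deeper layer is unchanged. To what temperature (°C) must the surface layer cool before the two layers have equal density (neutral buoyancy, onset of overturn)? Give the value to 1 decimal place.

Neutral buoyancy requires Δρ = 0, i.e. −α(T_deep − T_surf′) + β(S_deep − S_surf) = 0.
T_surf′ = T_deep − (β/α)·ΔS = 12.0 − (7.7 × 10⁻⁴/1.4 × 10⁻⁴)·(-0.60) = 15.300 °C.
Cooling required: 16.6 − (15.300) = 1.300 °C.

15.3 °C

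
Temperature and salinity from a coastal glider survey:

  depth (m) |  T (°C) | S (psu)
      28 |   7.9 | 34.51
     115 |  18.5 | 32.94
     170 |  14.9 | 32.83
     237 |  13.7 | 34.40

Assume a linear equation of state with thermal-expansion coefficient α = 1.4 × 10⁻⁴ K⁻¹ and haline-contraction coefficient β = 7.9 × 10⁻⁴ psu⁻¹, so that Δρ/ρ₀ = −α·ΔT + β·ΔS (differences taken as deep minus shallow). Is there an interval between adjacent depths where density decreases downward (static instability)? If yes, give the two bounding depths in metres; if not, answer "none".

Evaluate Δρ/ρ₀ = −αΔT + βΔS across each adjacent pair:
  28–115 m: −αΔT+βΔS = −(1.4 × 10⁻⁴)(+10.6)+(7.9 × 10⁻⁴)(-1.57) = -2.7 × 10⁻³ → UNSTABLE
  115–170 m: −αΔT+βΔS = −(1.4 × 10⁻⁴)(-3.6)+(7.9 × 10⁻⁴)(-0.11) = 4.2 × 10⁻⁴ → stable
  170–237 m: −αΔT+βΔS = −(1.4 × 10⁻⁴)(-1.2)+(7.9 × 10⁻⁴)(+1.57) = 1.4 × 10⁻³ → stable
The 28–115 m interval has Δρ < 0: lighter water underlies denser water.

28–115 m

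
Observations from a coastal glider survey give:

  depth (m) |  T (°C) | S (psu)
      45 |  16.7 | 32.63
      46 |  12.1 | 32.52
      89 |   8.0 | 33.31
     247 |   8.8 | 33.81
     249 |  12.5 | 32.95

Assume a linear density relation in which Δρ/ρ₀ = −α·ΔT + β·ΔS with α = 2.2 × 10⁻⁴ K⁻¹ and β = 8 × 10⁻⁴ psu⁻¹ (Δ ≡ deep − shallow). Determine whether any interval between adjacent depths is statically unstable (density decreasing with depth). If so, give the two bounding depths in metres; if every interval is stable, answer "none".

Evaluate Δρ/ρ₀ = −αΔT + βΔS across each adjacent pair:
  45–46 m: −αΔT+βΔS = −(2.2 × 10⁻⁴)(-4.6)+(8 × 10⁻⁴)(-0.11) = 9.2 × 10⁻⁴ → stable
  46–89 m: −αΔT+βΔS = −(2.2 × 10⁻⁴)(-4.1)+(8 × 10⁻⁴)(+0.79) = 1.5 × 10⁻³ → stable
  89–247 m: −αΔT+βΔS = −(2.2 × 10⁻⁴)(+0.8)+(8 × 10⁻⁴)(+0.50) = 2.2 × 10⁻⁴ → stable
  247–249 m: −αΔT+βΔS = −(2.2 × 10⁻⁴)(+3.7)+(8 × 10⁻⁴)(-0.86) = -1.5 × 10⁻³ → UNSTABLE
The 247–249 m interval has Δρ < 0: lighter water underlies denser water.

247–249 m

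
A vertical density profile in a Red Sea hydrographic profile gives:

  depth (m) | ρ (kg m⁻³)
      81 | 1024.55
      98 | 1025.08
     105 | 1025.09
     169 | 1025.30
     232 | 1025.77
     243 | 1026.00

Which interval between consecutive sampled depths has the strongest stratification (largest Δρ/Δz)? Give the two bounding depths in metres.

81–98 m

Compute the density gradient over each adjacent pair:
  81–98 m: Δρ/Δz = 0.53/17 = 0.031 kg m⁻⁴
  98–105 m: Δρ/Δz = 0.01/7 = 1.4 × 10⁻³ kg m⁻⁴
  105–169 m: Δρ/Δz = 0.21/64 = 3.3 × 10⁻³ kg m⁻⁴
  169–232 m: Δρ/Δz = 0.47/63 = 7.5 × 10⁻³ kg m⁻⁴
  232–243 m: Δρ/Δz = 0.23/11 = 0.021 kg m⁻⁴
The largest gradient is in the 81–98 m interval — the pycnocline.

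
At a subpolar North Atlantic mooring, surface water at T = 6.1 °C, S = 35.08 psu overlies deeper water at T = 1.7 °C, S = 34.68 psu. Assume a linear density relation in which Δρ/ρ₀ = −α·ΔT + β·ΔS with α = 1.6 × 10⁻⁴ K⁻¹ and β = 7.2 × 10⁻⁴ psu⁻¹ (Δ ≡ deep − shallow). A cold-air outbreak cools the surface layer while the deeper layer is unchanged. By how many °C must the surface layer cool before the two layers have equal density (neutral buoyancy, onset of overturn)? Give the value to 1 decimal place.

2.6 °C

Neutral buoyancy requires Δρ = 0, i.e. −α(T_deep − T_surf′) + β(S_deep − S_surf) = 0.
T_surf′ = T_deep − (β/α)·ΔS = 1.7 − (7.2 × 10⁻⁴/1.6 × 10⁻⁴)·(-0.40) = 3.500 °C.
Cooling required: 6.1 − (3.500) = 2.600 °C.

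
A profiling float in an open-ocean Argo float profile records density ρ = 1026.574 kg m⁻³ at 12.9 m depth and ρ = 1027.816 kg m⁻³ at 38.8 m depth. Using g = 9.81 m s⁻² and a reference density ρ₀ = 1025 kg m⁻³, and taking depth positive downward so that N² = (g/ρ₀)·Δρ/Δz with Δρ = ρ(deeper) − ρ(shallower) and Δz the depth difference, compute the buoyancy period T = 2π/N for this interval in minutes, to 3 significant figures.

4.89 min

Δρ = 1027.816 − 1026.574 = 1.242 kg m⁻³ over Δz = 38.8 − 12.9 = 25.9 m.
N² = (9.81/1025) × (1.242/25.9) = 4.5895 × 10⁻⁴ s⁻².
N = √(4.5895 × 10⁻⁴) = 0.021423 rad s⁻¹, so T = 2π/N = 293.29 s = 4.8882 min ≈ 4.89 min.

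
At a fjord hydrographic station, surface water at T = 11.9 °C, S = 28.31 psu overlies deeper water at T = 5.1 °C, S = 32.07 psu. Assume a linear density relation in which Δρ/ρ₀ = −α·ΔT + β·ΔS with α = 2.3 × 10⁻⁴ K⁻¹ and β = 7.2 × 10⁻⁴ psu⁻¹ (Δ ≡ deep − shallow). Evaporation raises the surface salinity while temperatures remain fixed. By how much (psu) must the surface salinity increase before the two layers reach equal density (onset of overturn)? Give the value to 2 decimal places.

Neutral buoyancy requires −α(T_deep − T_surf) + β(S_deep − S_surf′) = 0.
S_surf′ = S_deep − (α/β)·ΔT = 32.07 − (2.3 × 10⁻⁴/7.2 × 10⁻⁴)·(-6.8) = 34.2422 psu.
Increase required: 34.2422 − 28.31 = 5.9322 psu.

5.93 psu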